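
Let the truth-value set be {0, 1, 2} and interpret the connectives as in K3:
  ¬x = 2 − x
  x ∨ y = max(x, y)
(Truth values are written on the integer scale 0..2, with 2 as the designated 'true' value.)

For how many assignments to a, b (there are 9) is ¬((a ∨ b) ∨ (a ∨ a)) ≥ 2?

a = 0, b = 0 ↦ 2  ≥
a = 0, b = 1 ↦ 1  <
a = 0, b = 2 ↦ 0  <
a = 1, b = 0 ↦ 1  <
a = 1, b = 1 ↦ 1  <
a = 1, b = 2 ↦ 0  <
a = 2, b = 0 ↦ 0  <
a = 2, b = 1 ↦ 0  <
a = 2, b = 2 ↦ 0  <
So 1 of the 9 assignments meets the threshold.

1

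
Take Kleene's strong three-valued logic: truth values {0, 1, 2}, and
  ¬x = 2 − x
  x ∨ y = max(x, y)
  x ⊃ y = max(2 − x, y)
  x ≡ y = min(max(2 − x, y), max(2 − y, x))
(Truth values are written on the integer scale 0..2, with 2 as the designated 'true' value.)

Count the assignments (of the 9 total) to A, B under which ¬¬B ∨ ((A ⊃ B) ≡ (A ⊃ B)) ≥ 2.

6

A = 0, B = 0 ↦ 2  ≥
A = 0, B = 1 ↦ 2  ≥
A = 0, B = 2 ↦ 2  ≥
A = 1, B = 0 ↦ 1  <
A = 1, B = 1 ↦ 1  <
A = 1, B = 2 ↦ 2  ≥
A = 2, B = 0 ↦ 2  ≥
A = 2, B = 1 ↦ 1  <
A = 2, B = 2 ↦ 2  ≥
So 6 of the 9 assignments meet the threshold.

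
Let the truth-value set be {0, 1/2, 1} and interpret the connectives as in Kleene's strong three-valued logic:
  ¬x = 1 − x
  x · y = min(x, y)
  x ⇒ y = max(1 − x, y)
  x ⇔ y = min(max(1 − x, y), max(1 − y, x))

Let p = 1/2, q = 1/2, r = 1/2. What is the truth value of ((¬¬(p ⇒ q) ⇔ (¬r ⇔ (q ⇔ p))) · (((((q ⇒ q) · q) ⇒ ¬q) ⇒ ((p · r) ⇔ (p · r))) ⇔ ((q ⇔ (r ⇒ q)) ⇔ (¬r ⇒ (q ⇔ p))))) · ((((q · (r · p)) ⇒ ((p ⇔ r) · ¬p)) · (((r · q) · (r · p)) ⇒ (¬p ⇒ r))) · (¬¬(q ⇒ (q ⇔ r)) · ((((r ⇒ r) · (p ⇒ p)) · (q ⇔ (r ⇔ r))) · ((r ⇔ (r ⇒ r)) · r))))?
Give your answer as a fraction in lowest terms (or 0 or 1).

p ⇒ q = 1/2 ⇒ 1/2 = 1/2
¬(p ⇒ q) = ¬1/2 = 1/2
¬¬(p ⇒ q) = ¬1/2 = 1/2
¬r = ¬1/2 = 1/2
q ⇔ p = 1/2 ⇔ 1/2 = 1/2
¬r ⇔ (q ⇔ p) = 1/2 ⇔ 1/2 = 1/2
¬¬(p ⇒ q) ⇔ (¬r ⇔ (q ⇔ p)) = 1/2 ⇔ 1/2 = 1/2
q ⇒ q = 1/2 ⇒ 1/2 = 1/2
(q ⇒ q) · q = 1/2 · 1/2 = 1/2
¬q = ¬1/2 = 1/2
((q ⇒ q) · q) ⇒ ¬q = 1/2 ⇒ 1/2 = 1/2
p · r = 1/2 · 1/2 = 1/2
p · r = 1/2 · 1/2 = 1/2
(p · r) ⇔ (p · r) = 1/2 ⇔ 1/2 = 1/2
(((q ⇒ q) · q) ⇒ ¬q) ⇒ ((p · r) ⇔ (p · r)) = 1/2 ⇒ 1/2 = 1/2
r ⇒ q = 1/2 ⇒ 1/2 = 1/2
q ⇔ (r ⇒ q) = 1/2 ⇔ 1/2 = 1/2
¬r = ¬1/2 = 1/2
q ⇔ p = 1/2 ⇔ 1/2 = 1/2
¬r ⇒ (q ⇔ p) = 1/2 ⇒ 1/2 = 1/2
(q ⇔ (r ⇒ q)) ⇔ (¬r ⇒ (q ⇔ p)) = 1/2 ⇔ 1/2 = 1/2
((((q ⇒ q) · q) ⇒ ¬q) ⇒ ((p · r) ⇔ (p · r))) ⇔ ((q ⇔ (r ⇒ q)) ⇔ (¬r ⇒ (q ⇔ p))) = 1/2 ⇔ 1/2 = 1/2
(¬¬(p ⇒ q) ⇔ (¬r ⇔ (q ⇔ p))) · (((((q ⇒ q) · q) ⇒ ¬q) ⇒ ((p · r) ⇔ (p · r))) ⇔ ((q ⇔ (r ⇒ q)) ⇔ (¬r ⇒ (q ⇔ p)))) = 1/2 · 1/2 = 1/2
r · p = 1/2 · 1/2 = 1/2
q · (r · p) = 1/2 · 1/2 = 1/2
p ⇔ r = 1/2 ⇔ 1/2 = 1/2
¬p = ¬1/2 = 1/2
(p ⇔ r) · ¬p = 1/2 · 1/2 = 1/2
(q · (r · p)) ⇒ ((p ⇔ r) · ¬p) = 1/2 ⇒ 1/2 = 1/2
r · q = 1/2 · 1/2 = 1/2
r · p = 1/2 · 1/2 = 1/2
(r · q) · (r · p) = 1/2 · 1/2 = 1/2
¬p = ¬1/2 = 1/2
¬p ⇒ r = 1/2 ⇒ 1/2 = 1/2
((r · q) · (r · p)) ⇒ (¬p ⇒ r) = 1/2 ⇒ 1/2 = 1/2
((q · (r · p)) ⇒ ((p ⇔ r) · ¬p)) · (((r · q) · (r · p)) ⇒ (¬p ⇒ r)) = 1/2 · 1/2 = 1/2
q ⇔ r = 1/2 ⇔ 1/2 = 1/2
q ⇒ (q ⇔ r) = 1/2 ⇒ 1/2 = 1/2
¬(q ⇒ (q ⇔ r)) = ¬1/2 = 1/2
¬¬(q ⇒ (q ⇔ r)) = ¬1/2 = 1/2
r ⇒ r = 1/2 ⇒ 1/2 = 1/2
p ⇒ p = 1/2 ⇒ 1/2 = 1/2
(r ⇒ r) · (p ⇒ p) = 1/2 · 1/2 = 1/2
r ⇔ r = 1/2 ⇔ 1/2 = 1/2
q ⇔ (r ⇔ r) = 1/2 ⇔ 1/2 = 1/2
((r ⇒ r) · (p ⇒ p)) · (q ⇔ (r ⇔ r)) = 1/2 · 1/2 = 1/2
r ⇒ r = 1/2 ⇒ 1/2 = 1/2
r ⇔ (r ⇒ r) = 1/2 ⇔ 1/2 = 1/2
(r ⇔ (r ⇒ r)) · r = 1/2 · 1/2 = 1/2
(((r ⇒ r) · (p ⇒ p)) · (q ⇔ (r ⇔ r))) · ((r ⇔ (r ⇒ r)) · r) = 1/2 · 1/2 = 1/2
¬¬(q ⇒ (q ⇔ r)) · ((((r ⇒ r) · (p ⇒ p)) · (q ⇔ (r ⇔ r))) · ((r ⇔ (r ⇒ r)) · r)) = 1/2 · 1/2 = 1/2
(((q · (r · p)) ⇒ ((p ⇔ r) · ¬p)) · (((r · q) · (r · p)) ⇒ (¬p ⇒ r))) · (¬¬(q ⇒ (q ⇔ r)) · ((((r ⇒ r) · (p ⇒ p)) · (q ⇔ (r ⇔ r))) · ((r ⇔ (r ⇒ r)) · r))) = 1/2 · 1/2 = 1/2
((¬¬(p ⇒ q) ⇔ (¬r ⇔ (q ⇔ p))) · (((((q ⇒ q) · q) ⇒ ¬q) ⇒ ((p · r) ⇔ (p · r))) ⇔ ((q ⇔ (r ⇒ q)) ⇔ (¬r ⇒ (q ⇔ p))))) · ((((q · (r · p)) ⇒ ((p ⇔ r) · ¬p)) · (((r · q) · (r · p)) ⇒ (¬p ⇒ r))) · (¬¬(q ⇒ (q ⇔ r)) · ((((r ⇒ r) · (p ⇒ p)) · (q ⇔ (r ⇔ r))) · ((r ⇔ (r ⇒ r)) · r)))) = 1/2 · 1/2 = 1/2

1/2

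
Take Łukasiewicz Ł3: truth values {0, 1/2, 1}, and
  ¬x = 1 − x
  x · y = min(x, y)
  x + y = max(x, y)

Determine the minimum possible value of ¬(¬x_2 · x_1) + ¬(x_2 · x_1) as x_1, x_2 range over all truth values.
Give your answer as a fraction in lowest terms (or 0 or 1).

Take x_1 = 1/2, x_2 = 1/2:
¬x_2 = ¬1/2 = 1/2
¬x_2 · x_1 = 1/2 · 1/2 = 1/2
¬(¬x_2 · x_1) = ¬1/2 = 1/2
x_2 · x_1 = 1/2 · 1/2 = 1/2
¬(x_2 · x_1) = ¬1/2 = 1/2
¬(¬x_2 · x_1) + ¬(x_2 · x_1) = 1/2 + 1/2 = 1/2
No assignment yields a value below 1/2, so this is the minimum.

1/2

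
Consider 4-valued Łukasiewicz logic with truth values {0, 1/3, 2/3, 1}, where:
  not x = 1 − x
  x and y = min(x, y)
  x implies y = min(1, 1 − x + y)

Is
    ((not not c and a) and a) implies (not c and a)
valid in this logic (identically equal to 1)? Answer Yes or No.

Counterexample: take a = 1/3, c = 1.
not c = not 1 = 0
not not c = not 0 = 1
not not c and a = 1 and 1/3 = 1/3
(not not c and a) and a = 1/3 and 1/3 = 1/3
not c = not 1 = 0
not c and a = 0 and 1/3 = 0
((not not c and a) and a) implies (not c and a) = 1/3 implies 0 = 2/3
This gives 2/3 ≠ 1.

No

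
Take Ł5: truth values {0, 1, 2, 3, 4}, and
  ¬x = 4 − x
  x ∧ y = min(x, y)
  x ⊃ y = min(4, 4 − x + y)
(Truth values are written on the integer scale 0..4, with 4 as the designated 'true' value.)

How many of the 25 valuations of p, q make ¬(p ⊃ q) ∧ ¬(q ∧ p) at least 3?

3

value 4: 1 assignment (counts)
value 3: 2 assignments (counts)
value 2: 3 assignments
value 1: 4 assignments
value 0: 15 assignments
So 3 of the 25 assignments meet the threshold.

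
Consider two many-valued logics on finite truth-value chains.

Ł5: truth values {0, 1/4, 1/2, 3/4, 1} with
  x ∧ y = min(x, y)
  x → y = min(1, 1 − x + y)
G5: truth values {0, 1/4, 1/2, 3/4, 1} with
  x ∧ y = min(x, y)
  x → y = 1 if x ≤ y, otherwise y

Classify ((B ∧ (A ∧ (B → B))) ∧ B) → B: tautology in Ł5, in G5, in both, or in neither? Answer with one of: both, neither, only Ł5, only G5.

In Ł5: every assignment gives 1 — tautology.
In G5: every assignment gives 1 — tautology.

both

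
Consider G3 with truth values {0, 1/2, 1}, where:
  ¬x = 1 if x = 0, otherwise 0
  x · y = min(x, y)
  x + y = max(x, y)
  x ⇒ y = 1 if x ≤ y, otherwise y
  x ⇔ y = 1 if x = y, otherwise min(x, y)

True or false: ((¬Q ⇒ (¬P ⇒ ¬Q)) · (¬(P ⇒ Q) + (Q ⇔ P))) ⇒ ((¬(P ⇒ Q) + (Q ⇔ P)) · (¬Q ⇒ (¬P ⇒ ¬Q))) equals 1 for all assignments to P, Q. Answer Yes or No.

Yes

P = 0, Q = 0 ↦ 1
P = 0, Q = 1/2 ↦ 1
P = 0, Q = 1 ↦ 1
P = 1/2, Q = 0 ↦ 1
P = 1/2, Q = 1/2 ↦ 1
P = 1/2, Q = 1 ↦ 1
P = 1, Q = 0 ↦ 1
P = 1, Q = 1/2 ↦ 1
P = 1, Q = 1 ↦ 1
Every assignment gives a value ≥ 1.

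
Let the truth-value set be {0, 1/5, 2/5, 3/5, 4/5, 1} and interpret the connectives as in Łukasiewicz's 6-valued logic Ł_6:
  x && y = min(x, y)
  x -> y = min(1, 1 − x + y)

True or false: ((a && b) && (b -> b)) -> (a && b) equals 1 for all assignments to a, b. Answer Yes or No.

Yes

At a = 3/5, b = 3/5, for instance:
a && b = 3/5 && 3/5 = 3/5
b -> b = 3/5 -> 3/5 = 1
(a && b) && (b -> b) = 3/5 && 1 = 3/5
((a && b) && (b -> b)) -> (a && b) = 3/5 -> 3/5 = 1
and checking the remaining 35 assignments likewise gives ≥ 1 in every case.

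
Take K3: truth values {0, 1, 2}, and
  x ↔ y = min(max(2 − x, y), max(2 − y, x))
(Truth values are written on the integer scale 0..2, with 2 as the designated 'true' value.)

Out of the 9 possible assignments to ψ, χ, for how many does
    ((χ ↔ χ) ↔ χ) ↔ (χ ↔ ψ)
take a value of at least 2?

2

ψ = 0, χ = 0 ↦ 0  <
ψ = 0, χ = 1 ↦ 1  <
ψ = 0, χ = 2 ↦ 0  <
ψ = 1, χ = 0 ↦ 1  <
ψ = 1, χ = 1 ↦ 1  <
ψ = 1, χ = 2 ↦ 1  <
ψ = 2, χ = 0 ↦ 2  ≥
ψ = 2, χ = 1 ↦ 1  <
ψ = 2, χ = 2 ↦ 2  ≥
So 2 of the 9 assignments meet the threshold.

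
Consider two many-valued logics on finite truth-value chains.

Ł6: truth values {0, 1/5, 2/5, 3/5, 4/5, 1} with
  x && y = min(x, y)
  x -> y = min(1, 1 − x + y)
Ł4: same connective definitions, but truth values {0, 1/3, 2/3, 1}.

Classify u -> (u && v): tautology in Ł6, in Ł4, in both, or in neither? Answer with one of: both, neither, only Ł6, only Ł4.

neither

In Ł6: at u = 1/5, v = 0 the value is 4/5 — not a tautology.
In Ł4: at u = 1/3, v = 0 the value is 2/3 — not a tautology.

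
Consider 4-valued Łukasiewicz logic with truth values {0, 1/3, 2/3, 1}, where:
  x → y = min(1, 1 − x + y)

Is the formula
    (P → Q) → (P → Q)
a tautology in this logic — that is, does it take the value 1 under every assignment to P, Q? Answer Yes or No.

Yes

P = 0, Q = 0 ↦ 1
P = 0, Q = 1/3 ↦ 1
P = 0, Q = 2/3 ↦ 1
P = 0, Q = 1 ↦ 1
P = 1/3, Q = 0 ↦ 1
P = 1/3, Q = 1/3 ↦ 1
P = 1/3, Q = 2/3 ↦ 1
P = 1/3, Q = 1 ↦ 1
P = 2/3, Q = 0 ↦ 1
P = 2/3, Q = 1/3 ↦ 1
P = 2/3, Q = 2/3 ↦ 1
P = 2/3, Q = 1 ↦ 1
P = 1, Q = 0 ↦ 1
P = 1, Q = 1/3 ↦ 1
P = 1, Q = 2/3 ↦ 1
P = 1, Q = 1 ↦ 1
Every assignment gives a value ≥ 1.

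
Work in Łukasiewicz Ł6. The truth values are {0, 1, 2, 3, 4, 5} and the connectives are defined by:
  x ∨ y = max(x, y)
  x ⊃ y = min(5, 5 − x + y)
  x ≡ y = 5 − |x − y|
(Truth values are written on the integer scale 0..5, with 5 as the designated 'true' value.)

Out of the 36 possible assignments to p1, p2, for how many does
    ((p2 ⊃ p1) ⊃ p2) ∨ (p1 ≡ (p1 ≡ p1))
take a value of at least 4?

24

value 5: 17 assignments (counts)
value 4: 7 assignments (counts)
value 3: 5 assignments
value 2: 4 assignments
value 1: 2 assignments
value 0: 1 assignment
So 24 of the 36 assignments meet the threshold.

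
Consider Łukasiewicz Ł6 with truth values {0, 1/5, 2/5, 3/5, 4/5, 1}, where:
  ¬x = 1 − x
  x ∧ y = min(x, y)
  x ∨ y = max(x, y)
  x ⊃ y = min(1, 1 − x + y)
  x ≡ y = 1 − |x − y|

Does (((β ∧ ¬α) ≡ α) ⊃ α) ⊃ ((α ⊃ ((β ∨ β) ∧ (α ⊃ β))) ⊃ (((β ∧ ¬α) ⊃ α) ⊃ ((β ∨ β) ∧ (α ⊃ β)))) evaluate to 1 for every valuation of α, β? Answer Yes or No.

No

Counterexample: take α = 1/5, β = 0.
¬α = ¬1/5 = 4/5
β ∧ ¬α = 0 ∧ 4/5 = 0
(β ∧ ¬α) ≡ α = 0 ≡ 1/5 = 4/5
((β ∧ ¬α) ≡ α) ⊃ α = 4/5 ⊃ 1/5 = 2/5
β ∨ β = 0 ∨ 0 = 0
α ⊃ β = 1/5 ⊃ 0 = 4/5
(β ∨ β) ∧ (α ⊃ β) = 0 ∧ 4/5 = 0
α ⊃ ((β ∨ β) ∧ (α ⊃ β)) = 1/5 ⊃ 0 = 4/5
¬α = ¬1/5 = 4/5
β ∧ ¬α = 0 ∧ 4/5 = 0
(β ∧ ¬α) ⊃ α = 0 ⊃ 1/5 = 1
β ∨ β = 0 ∨ 0 = 0
α ⊃ β = 1/5 ⊃ 0 = 4/5
(β ∨ β) ∧ (α ⊃ β) = 0 ∧ 4/5 = 0
((β ∧ ¬α) ⊃ α) ⊃ ((β ∨ β) ∧ (α ⊃ β)) = 1 ⊃ 0 = 0
(α ⊃ ((β ∨ β) ∧ (α ⊃ β))) ⊃ (((β ∧ ¬α) ⊃ α) ⊃ ((β ∨ β) ∧ (α ⊃ β))) = 4/5 ⊃ 0 = 1/5
(((β ∧ ¬α) ≡ α) ⊃ α) ⊃ ((α ⊃ ((β ∨ β) ∧ (α ⊃ β))) ⊃ (((β ∧ ¬α) ⊃ α) ⊃ ((β ∨ β) ∧ (α ⊃ β)))) = 2/5 ⊃ 1/5 = 4/5
This gives 4/5 ≠ 1.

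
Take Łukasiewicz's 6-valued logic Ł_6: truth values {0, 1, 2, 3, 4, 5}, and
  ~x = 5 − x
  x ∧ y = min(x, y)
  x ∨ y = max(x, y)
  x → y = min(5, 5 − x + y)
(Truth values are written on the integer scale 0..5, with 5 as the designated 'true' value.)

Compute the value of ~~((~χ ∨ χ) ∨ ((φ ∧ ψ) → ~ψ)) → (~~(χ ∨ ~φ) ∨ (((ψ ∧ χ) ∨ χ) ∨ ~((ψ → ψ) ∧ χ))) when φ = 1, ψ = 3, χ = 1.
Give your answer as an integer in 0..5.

4

~χ = ~1 = 4
~χ ∨ χ = 4 ∨ 1 = 4
φ ∧ ψ = 1 ∧ 3 = 1
~ψ = ~3 = 2
(φ ∧ ψ) → ~ψ = 1 → 2 = 5
(~χ ∨ χ) ∨ ((φ ∧ ψ) → ~ψ) = 4 ∨ 5 = 5
~((~χ ∨ χ) ∨ ((φ ∧ ψ) → ~ψ)) = ~5 = 0
~~((~χ ∨ χ) ∨ ((φ ∧ ψ) → ~ψ)) = ~0 = 5
~φ = ~1 = 4
χ ∨ ~φ = 1 ∨ 4 = 4
~(χ ∨ ~φ) = ~4 = 1
~~(χ ∨ ~φ) = ~1 = 4
ψ ∧ χ = 3 ∧ 1 = 1
(ψ ∧ χ) ∨ χ = 1 ∨ 1 = 1
ψ → ψ = 3 → 3 = 5
(ψ → ψ) ∧ χ = 5 ∧ 1 = 1
~((ψ → ψ) ∧ χ) = ~1 = 4
((ψ ∧ χ) ∨ χ) ∨ ~((ψ → ψ) ∧ χ) = 1 ∨ 4 = 4
~~(χ ∨ ~φ) ∨ (((ψ ∧ χ) ∨ χ) ∨ ~((ψ → ψ) ∧ χ)) = 4 ∨ 4 = 4
~~((~χ ∨ χ) ∨ ((φ ∧ ψ) → ~ψ)) → (~~(χ ∨ ~φ) ∨ (((ψ ∧ χ) ∨ χ) ∨ ~((ψ → ψ) ∧ χ))) = 5 → 4 = 4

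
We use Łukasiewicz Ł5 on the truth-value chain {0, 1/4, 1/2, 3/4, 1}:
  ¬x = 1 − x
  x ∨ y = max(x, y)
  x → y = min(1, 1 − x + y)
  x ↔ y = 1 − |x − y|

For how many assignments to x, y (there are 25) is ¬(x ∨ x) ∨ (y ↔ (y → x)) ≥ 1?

value 1: 7 assignments (counts)
value 3/4: 8 assignments
value 1/2: 6 assignments
value 1/4: 3 assignments
value 0: 1 assignment
So 7 of the 25 assignments meet the threshold.

7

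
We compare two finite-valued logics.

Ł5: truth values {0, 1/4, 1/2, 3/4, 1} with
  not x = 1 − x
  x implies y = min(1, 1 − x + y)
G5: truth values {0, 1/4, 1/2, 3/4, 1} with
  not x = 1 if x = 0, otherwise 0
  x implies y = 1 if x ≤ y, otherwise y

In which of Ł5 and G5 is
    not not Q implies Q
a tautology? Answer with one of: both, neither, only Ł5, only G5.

only Ł5

In Ł5: every assignment gives 1 — tautology.
In G5: at Q = 1/4 the value is 1/4 — not a tautology.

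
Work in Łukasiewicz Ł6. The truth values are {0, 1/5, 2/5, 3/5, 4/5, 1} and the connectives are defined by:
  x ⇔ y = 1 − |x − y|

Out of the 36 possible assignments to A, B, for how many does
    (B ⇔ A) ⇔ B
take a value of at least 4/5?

18

value 1: 8 assignments (counts)
value 4/5: 10 assignments (counts)
value 3/5: 7 assignments
value 2/5: 6 assignments
value 1/5: 3 assignments
value 0: 2 assignments
So 18 of the 36 assignments meet the threshold.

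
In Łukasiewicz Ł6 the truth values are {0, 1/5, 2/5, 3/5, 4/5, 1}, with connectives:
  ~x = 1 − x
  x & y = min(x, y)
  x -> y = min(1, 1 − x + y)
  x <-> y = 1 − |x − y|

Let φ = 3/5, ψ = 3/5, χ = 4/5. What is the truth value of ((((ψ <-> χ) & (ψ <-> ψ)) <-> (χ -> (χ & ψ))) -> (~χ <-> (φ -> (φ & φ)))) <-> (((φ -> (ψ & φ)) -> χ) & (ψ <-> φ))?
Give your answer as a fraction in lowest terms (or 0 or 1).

ψ <-> χ = 3/5 <-> 4/5 = 4/5
ψ <-> ψ = 3/5 <-> 3/5 = 1
(ψ <-> χ) & (ψ <-> ψ) = 4/5 & 1 = 4/5
χ & ψ = 4/5 & 3/5 = 3/5
χ -> (χ & ψ) = 4/5 -> 3/5 = 4/5
((ψ <-> χ) & (ψ <-> ψ)) <-> (χ -> (χ & ψ)) = 4/5 <-> 4/5 = 1
~χ = ~4/5 = 1/5
φ & φ = 3/5 & 3/5 = 3/5
φ -> (φ & φ) = 3/5 -> 3/5 = 1
~χ <-> (φ -> (φ & φ)) = 1/5 <-> 1 = 1/5
(((ψ <-> χ) & (ψ <-> ψ)) <-> (χ -> (χ & ψ))) -> (~χ <-> (φ -> (φ & φ))) = 1 -> 1/5 = 1/5
ψ & φ = 3/5 & 3/5 = 3/5
φ -> (ψ & φ) = 3/5 -> 3/5 = 1
(φ -> (ψ & φ)) -> χ = 1 -> 4/5 = 4/5
ψ <-> φ = 3/5 <-> 3/5 = 1
((φ -> (ψ & φ)) -> χ) & (ψ <-> φ) = 4/5 & 1 = 4/5
((((ψ <-> χ) & (ψ <-> ψ)) <-> (χ -> (χ & ψ))) -> (~χ <-> (φ -> (φ & φ)))) <-> (((φ -> (ψ & φ)) -> χ) & (ψ <-> φ)) = 1/5 <-> 4/5 = 2/5

2/5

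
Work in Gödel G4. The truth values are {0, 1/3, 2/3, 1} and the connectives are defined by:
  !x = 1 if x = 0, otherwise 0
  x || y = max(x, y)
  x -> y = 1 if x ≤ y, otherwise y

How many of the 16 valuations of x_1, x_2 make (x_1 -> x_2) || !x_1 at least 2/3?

11

x_1 = 0, x_2 = 0 ↦ 1  ≥
x_1 = 0, x_2 = 1/3 ↦ 1  ≥
x_1 = 0, x_2 = 2/3 ↦ 1  ≥
x_1 = 0, x_2 = 1 ↦ 1  ≥
x_1 = 1/3, x_2 = 0 ↦ 0  <
x_1 = 1/3, x_2 = 1/3 ↦ 1  ≥
x_1 = 1/3, x_2 = 2/3 ↦ 1  ≥
x_1 = 1/3, x_2 = 1 ↦ 1  ≥
x_1 = 2/3, x_2 = 0 ↦ 0  <
x_1 = 2/3, x_2 = 1/3 ↦ 1/3  <
x_1 = 2/3, x_2 = 2/3 ↦ 1  ≥
x_1 = 2/3, x_2 = 1 ↦ 1  ≥
x_1 = 1, x_2 = 0 ↦ 0  <
x_1 = 1, x_2 = 1/3 ↦ 1/3  <
x_1 = 1, x_2 = 2/3 ↦ 2/3  ≥
x_1 = 1, x_2 = 1 ↦ 1  ≥
So 11 of the 16 assignments meet the threshold.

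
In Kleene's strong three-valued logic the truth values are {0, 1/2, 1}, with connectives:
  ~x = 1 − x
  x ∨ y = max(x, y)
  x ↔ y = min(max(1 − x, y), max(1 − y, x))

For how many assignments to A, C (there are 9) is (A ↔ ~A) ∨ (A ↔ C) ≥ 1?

2

A = 0, C = 0 ↦ 1  ≥
A = 0, C = 1/2 ↦ 1/2  <
A = 0, C = 1 ↦ 0  <
A = 1/2, C = 0 ↦ 1/2  <
A = 1/2, C = 1/2 ↦ 1/2  <
A = 1/2, C = 1 ↦ 1/2  <
A = 1, C = 0 ↦ 0  <
A = 1, C = 1/2 ↦ 1/2  <
A = 1, C = 1 ↦ 1  ≥
So 2 of the 9 assignments meet the threshold.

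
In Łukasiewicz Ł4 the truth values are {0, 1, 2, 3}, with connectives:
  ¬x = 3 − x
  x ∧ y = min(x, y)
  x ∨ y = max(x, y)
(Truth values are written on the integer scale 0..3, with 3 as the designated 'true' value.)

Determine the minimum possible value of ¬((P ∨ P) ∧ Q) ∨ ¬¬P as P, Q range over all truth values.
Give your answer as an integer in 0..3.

2

Take P = 1, Q = 1:
P ∨ P = 1 ∨ 1 = 1
(P ∨ P) ∧ Q = 1 ∧ 1 = 1
¬((P ∨ P) ∧ Q) = ¬1 = 2
¬P = ¬1 = 2
¬¬P = ¬2 = 1
¬((P ∨ P) ∧ Q) ∨ ¬¬P = 2 ∨ 1 = 2
No assignment yields a value below 2, so this is the minimum.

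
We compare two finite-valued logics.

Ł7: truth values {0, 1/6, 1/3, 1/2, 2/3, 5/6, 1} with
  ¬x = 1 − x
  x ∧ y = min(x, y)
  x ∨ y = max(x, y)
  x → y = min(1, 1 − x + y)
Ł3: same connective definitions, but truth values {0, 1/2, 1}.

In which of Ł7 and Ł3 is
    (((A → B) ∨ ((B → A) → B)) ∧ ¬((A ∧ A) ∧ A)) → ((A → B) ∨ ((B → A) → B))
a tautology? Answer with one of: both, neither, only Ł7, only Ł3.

In Ł7: every assignment gives 1 — tautology.
In Ł3: every assignment gives 1 — tautology.

both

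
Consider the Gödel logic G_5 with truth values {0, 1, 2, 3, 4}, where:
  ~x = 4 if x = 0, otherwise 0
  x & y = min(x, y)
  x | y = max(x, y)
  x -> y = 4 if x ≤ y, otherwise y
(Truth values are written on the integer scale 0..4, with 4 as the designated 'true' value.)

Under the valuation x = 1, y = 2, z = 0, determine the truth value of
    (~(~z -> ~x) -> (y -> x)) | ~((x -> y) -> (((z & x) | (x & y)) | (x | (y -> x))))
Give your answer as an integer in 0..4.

~z = ~0 = 4
~x = ~1 = 0
~z -> ~x = 4 -> 0 = 0
~(~z -> ~x) = ~0 = 4
y -> x = 2 -> 1 = 1
~(~z -> ~x) -> (y -> x) = 4 -> 1 = 1
x -> y = 1 -> 2 = 4
z & x = 0 & 1 = 0
x & y = 1 & 2 = 1
(z & x) | (x & y) = 0 | 1 = 1
y -> x = 2 -> 1 = 1
x | (y -> x) = 1 | 1 = 1
((z & x) | (x & y)) | (x | (y -> x)) = 1 | 1 = 1
(x -> y) -> (((z & x) | (x & y)) | (x | (y -> x))) = 4 -> 1 = 1
~((x -> y) -> (((z & x) | (x & y)) | (x | (y -> x)))) = ~1 = 0
(~(~z -> ~x) -> (y -> x)) | ~((x -> y) -> (((z & x) | (x & y)) | (x | (y -> x)))) = 1 | 0 = 1

1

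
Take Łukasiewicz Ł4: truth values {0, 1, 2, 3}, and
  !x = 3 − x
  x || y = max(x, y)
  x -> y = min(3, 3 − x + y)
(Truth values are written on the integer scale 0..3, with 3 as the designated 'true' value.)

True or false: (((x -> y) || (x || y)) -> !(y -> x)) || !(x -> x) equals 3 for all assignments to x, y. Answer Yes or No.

Counterexample: take x = 0, y = 0.
x -> y = 0 -> 0 = 3
x || y = 0 || 0 = 0
(x -> y) || (x || y) = 3 || 0 = 3
y -> x = 0 -> 0 = 3
!(y -> x) = !3 = 0
((x -> y) || (x || y)) -> !(y -> x) = 3 -> 0 = 0
x -> x = 0 -> 0 = 3
!(x -> x) = !3 = 0
(((x -> y) || (x || y)) -> !(y -> x)) || !(x -> x) = 0 || 0 = 0
This gives 0 ≠ 3.

No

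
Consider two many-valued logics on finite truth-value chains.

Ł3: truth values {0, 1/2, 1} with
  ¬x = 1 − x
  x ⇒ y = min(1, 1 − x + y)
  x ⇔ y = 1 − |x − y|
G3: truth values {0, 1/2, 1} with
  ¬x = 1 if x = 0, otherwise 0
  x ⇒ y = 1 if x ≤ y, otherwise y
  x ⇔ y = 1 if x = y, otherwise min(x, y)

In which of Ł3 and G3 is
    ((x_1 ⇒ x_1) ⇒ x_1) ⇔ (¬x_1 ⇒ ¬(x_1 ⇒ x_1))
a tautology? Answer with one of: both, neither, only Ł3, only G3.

only Ł3

In Ł3: every assignment gives 1 — tautology.
In G3: at x_1 = 1/2 the value is 1/2 — not a tautology.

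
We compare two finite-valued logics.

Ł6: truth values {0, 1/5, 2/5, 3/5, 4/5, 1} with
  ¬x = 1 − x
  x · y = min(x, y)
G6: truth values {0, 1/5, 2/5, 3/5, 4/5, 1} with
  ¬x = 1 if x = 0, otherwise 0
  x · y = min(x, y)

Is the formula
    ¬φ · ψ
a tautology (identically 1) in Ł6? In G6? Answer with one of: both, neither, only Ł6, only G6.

neither

In Ł6: at φ = 0, ψ = 0 the value is 0 — not a tautology.
In G6: at φ = 0, ψ = 0 the value is 0 — not a tautology.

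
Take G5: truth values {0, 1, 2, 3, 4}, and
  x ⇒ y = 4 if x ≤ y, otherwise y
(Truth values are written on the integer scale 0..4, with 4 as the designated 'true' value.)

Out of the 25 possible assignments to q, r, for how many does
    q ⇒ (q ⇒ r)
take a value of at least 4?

15

value 4: 15 assignments (counts)
value 3: 1 assignment
value 2: 2 assignments
value 1: 3 assignments
value 0: 4 assignments
So 15 of the 25 assignments meet the threshold.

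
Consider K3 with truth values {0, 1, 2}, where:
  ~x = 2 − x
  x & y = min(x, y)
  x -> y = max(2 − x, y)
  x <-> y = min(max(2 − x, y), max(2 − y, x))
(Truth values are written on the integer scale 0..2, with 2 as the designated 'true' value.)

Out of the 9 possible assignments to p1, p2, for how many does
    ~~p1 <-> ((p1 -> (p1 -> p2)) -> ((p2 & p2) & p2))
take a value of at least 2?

3

p1 = 0, p2 = 0 ↦ 2  ≥
p1 = 0, p2 = 1 ↦ 1  <
p1 = 0, p2 = 2 ↦ 0  <
p1 = 1, p2 = 0 ↦ 1  <
p1 = 1, p2 = 1 ↦ 1  <
p1 = 1, p2 = 2 ↦ 1  <
p1 = 2, p2 = 0 ↦ 2  ≥
p1 = 2, p2 = 1 ↦ 1  <
p1 = 2, p2 = 2 ↦ 2  ≥
So 3 of the 9 assignments meet the threshold.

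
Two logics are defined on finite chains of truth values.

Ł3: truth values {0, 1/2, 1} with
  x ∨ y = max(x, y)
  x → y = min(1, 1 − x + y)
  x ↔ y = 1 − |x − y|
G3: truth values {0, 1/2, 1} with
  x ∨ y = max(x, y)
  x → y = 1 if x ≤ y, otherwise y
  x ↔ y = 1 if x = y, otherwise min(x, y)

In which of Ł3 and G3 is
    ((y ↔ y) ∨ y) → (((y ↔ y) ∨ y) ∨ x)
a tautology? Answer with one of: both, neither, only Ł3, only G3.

In Ł3: every assignment gives 1 — tautology.
In G3: every assignment gives 1 — tautology.

both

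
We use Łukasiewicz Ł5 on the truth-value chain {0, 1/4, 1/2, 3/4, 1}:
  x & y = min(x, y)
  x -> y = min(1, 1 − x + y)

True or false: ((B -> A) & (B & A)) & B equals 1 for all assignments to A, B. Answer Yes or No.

No

Counterexample: take A = 0, B = 0.
B -> A = 0 -> 0 = 1
B & A = 0 & 0 = 0
(B -> A) & (B & A) = 1 & 0 = 0
((B -> A) & (B & A)) & B = 0 & 0 = 0
This gives 0 ≠ 1.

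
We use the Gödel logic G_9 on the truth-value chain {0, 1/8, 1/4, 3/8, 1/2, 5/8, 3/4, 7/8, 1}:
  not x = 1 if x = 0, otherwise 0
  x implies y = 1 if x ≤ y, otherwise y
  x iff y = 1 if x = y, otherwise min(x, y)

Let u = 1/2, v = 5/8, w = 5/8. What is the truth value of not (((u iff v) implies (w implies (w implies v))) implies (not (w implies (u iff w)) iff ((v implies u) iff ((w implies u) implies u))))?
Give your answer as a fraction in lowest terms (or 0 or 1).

1

u iff v = 1/2 iff 5/8 = 1/2
w implies v = 5/8 implies 5/8 = 1
w implies (w implies v) = 5/8 implies 1 = 1
(u iff v) implies (w implies (w implies v)) = 1/2 implies 1 = 1
u iff w = 1/2 iff 5/8 = 1/2
w implies (u iff w) = 5/8 implies 1/2 = 1/2
not (w implies (u iff w)) = not 1/2 = 0
v implies u = 5/8 implies 1/2 = 1/2
w implies u = 5/8 implies 1/2 = 1/2
(w implies u) implies u = 1/2 implies 1/2 = 1
(v implies u) iff ((w implies u) implies u) = 1/2 iff 1 = 1/2
not (w implies (u iff w)) iff ((v implies u) iff ((w implies u) implies u)) = 0 iff 1/2 = 0
((u iff v) implies (w implies (w implies v))) implies (not (w implies (u iff w)) iff ((v implies u) iff ((w implies u) implies u))) = 1 implies 0 = 0
not (((u iff v) implies (w implies (w implies v))) implies (not (w implies (u iff w)) iff ((v implies u) iff ((w implies u) implies u)))) = not 0 = 1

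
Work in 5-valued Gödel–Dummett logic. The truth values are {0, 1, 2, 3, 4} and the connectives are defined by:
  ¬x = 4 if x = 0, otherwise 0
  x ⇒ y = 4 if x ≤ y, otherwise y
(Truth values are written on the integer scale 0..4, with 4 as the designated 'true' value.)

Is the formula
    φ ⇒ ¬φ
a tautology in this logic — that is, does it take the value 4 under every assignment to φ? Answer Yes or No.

Counterexample: take φ = 1.
¬φ = ¬1 = 0
φ ⇒ ¬φ = 1 ⇒ 0 = 0
This gives 0 ≠ 4.

No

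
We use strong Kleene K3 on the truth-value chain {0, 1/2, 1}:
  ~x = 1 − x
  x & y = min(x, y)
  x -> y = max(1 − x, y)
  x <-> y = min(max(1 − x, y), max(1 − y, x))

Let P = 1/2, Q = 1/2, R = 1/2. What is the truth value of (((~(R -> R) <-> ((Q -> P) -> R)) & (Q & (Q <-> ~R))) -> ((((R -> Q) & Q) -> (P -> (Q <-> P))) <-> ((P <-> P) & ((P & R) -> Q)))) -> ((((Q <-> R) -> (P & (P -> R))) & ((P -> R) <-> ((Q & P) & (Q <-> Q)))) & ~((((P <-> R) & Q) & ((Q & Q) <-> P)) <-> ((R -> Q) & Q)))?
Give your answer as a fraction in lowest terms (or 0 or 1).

1/2

R -> R = 1/2 -> 1/2 = 1/2
~(R -> R) = ~1/2 = 1/2
Q -> P = 1/2 -> 1/2 = 1/2
(Q -> P) -> R = 1/2 -> 1/2 = 1/2
~(R -> R) <-> ((Q -> P) -> R) = 1/2 <-> 1/2 = 1/2
~R = ~1/2 = 1/2
Q <-> ~R = 1/2 <-> 1/2 = 1/2
Q & (Q <-> ~R) = 1/2 & 1/2 = 1/2
(~(R -> R) <-> ((Q -> P) -> R)) & (Q & (Q <-> ~R)) = 1/2 & 1/2 = 1/2
R -> Q = 1/2 -> 1/2 = 1/2
(R -> Q) & Q = 1/2 & 1/2 = 1/2
Q <-> P = 1/2 <-> 1/2 = 1/2
P -> (Q <-> P) = 1/2 -> 1/2 = 1/2
((R -> Q) & Q) -> (P -> (Q <-> P)) = 1/2 -> 1/2 = 1/2
P <-> P = 1/2 <-> 1/2 = 1/2
P & R = 1/2 & 1/2 = 1/2
(P & R) -> Q = 1/2 -> 1/2 = 1/2
(P <-> P) & ((P & R) -> Q) = 1/2 & 1/2 = 1/2
(((R -> Q) & Q) -> (P -> (Q <-> P))) <-> ((P <-> P) & ((P & R) -> Q)) = 1/2 <-> 1/2 = 1/2
((~(R -> R) <-> ((Q -> P) -> R)) & (Q & (Q <-> ~R))) -> ((((R -> Q) & Q) -> (P -> (Q <-> P))) <-> ((P <-> P) & ((P & R) -> Q))) = 1/2 -> 1/2 = 1/2
Q <-> R = 1/2 <-> 1/2 = 1/2
P -> R = 1/2 -> 1/2 = 1/2
P & (P -> R) = 1/2 & 1/2 = 1/2
(Q <-> R) -> (P & (P -> R)) = 1/2 -> 1/2 = 1/2
P -> R = 1/2 -> 1/2 = 1/2
Q & P = 1/2 & 1/2 = 1/2
Q <-> Q = 1/2 <-> 1/2 = 1/2
(Q & P) & (Q <-> Q) = 1/2 & 1/2 = 1/2
(P -> R) <-> ((Q & P) & (Q <-> Q)) = 1/2 <-> 1/2 = 1/2
((Q <-> R) -> (P & (P -> R))) & ((P -> R) <-> ((Q & P) & (Q <-> Q))) = 1/2 & 1/2 = 1/2
P <-> R = 1/2 <-> 1/2 = 1/2
(P <-> R) & Q = 1/2 & 1/2 = 1/2
Q & Q = 1/2 & 1/2 = 1/2
(Q & Q) <-> P = 1/2 <-> 1/2 = 1/2
((P <-> R) & Q) & ((Q & Q) <-> P) = 1/2 & 1/2 = 1/2
R -> Q = 1/2 -> 1/2 = 1/2
(R -> Q) & Q = 1/2 & 1/2 = 1/2
(((P <-> R) & Q) & ((Q & Q) <-> P)) <-> ((R -> Q) & Q) = 1/2 <-> 1/2 = 1/2
~((((P <-> R) & Q) & ((Q & Q) <-> P)) <-> ((R -> Q) & Q)) = ~1/2 = 1/2
(((Q <-> R) -> (P & (P -> R))) & ((P -> R) <-> ((Q & P) & (Q <-> Q)))) & ~((((P <-> R) & Q) & ((Q & Q) <-> P)) <-> ((R -> Q) & Q)) = 1/2 & 1/2 = 1/2
(((~(R -> R) <-> ((Q -> P) -> R)) & (Q & (Q <-> ~R))) -> ((((R -> Q) & Q) -> (P -> (Q <-> P))) <-> ((P <-> P) & ((P & R) -> Q)))) -> ((((Q <-> R) -> (P & (P -> R))) & ((P -> R) <-> ((Q & P) & (Q <-> Q)))) & ~((((P <-> R) & Q) & ((Q & Q) <-> P)) <-> ((R -> Q) & Q))) = 1/2 -> 1/2 = 1/2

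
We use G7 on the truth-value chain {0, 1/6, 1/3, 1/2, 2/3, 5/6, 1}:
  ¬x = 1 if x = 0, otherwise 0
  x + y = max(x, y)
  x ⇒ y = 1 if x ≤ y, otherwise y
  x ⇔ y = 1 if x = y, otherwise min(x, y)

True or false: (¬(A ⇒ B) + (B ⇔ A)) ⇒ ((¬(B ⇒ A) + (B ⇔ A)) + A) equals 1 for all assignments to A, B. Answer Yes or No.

No

Counterexample: take A = 1/6, B = 0.
A ⇒ B = 1/6 ⇒ 0 = 0
¬(A ⇒ B) = ¬0 = 1
B ⇔ A = 0 ⇔ 1/6 = 0
¬(A ⇒ B) + (B ⇔ A) = 1 + 0 = 1
B ⇒ A = 0 ⇒ 1/6 = 1
¬(B ⇒ A) = ¬1 = 0
B ⇔ A = 0 ⇔ 1/6 = 0
¬(B ⇒ A) + (B ⇔ A) = 0 + 0 = 0
(¬(B ⇒ A) + (B ⇔ A)) + A = 0 + 1/6 = 1/6
(¬(A ⇒ B) + (B ⇔ A)) ⇒ ((¬(B ⇒ A) + (B ⇔ A)) + A) = 1 ⇒ 1/6 = 1/6
This gives 1/6 ≠ 1.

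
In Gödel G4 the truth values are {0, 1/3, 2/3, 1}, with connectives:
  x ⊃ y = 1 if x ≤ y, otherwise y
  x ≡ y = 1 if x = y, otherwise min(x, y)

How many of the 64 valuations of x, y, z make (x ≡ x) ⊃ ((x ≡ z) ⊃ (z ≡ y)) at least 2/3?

46

value 1: 44 assignments (counts)
value 2/3: 2 assignments (counts)
value 1/3: 6 assignments
value 0: 12 assignments
So 46 of the 64 assignments meet the threshold.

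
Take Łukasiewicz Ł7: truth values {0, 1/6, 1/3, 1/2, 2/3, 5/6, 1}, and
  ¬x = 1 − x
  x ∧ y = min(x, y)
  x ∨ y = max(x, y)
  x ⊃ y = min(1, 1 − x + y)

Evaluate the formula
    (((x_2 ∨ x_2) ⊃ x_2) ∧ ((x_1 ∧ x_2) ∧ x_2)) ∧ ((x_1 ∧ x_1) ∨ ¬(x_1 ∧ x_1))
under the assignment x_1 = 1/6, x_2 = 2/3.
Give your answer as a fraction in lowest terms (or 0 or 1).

x_2 ∨ x_2 = 2/3 ∨ 2/3 = 2/3
(x_2 ∨ x_2) ⊃ x_2 = 2/3 ⊃ 2/3 = 1
x_1 ∧ x_2 = 1/6 ∧ 2/3 = 1/6
(x_1 ∧ x_2) ∧ x_2 = 1/6 ∧ 2/3 = 1/6
((x_2 ∨ x_2) ⊃ x_2) ∧ ((x_1 ∧ x_2) ∧ x_2) = 1 ∧ 1/6 = 1/6
x_1 ∧ x_1 = 1/6 ∧ 1/6 = 1/6
x_1 ∧ x_1 = 1/6 ∧ 1/6 = 1/6
¬(x_1 ∧ x_1) = ¬1/6 = 5/6
(x_1 ∧ x_1) ∨ ¬(x_1 ∧ x_1) = 1/6 ∨ 5/6 = 5/6
(((x_2 ∨ x_2) ⊃ x_2) ∧ ((x_1 ∧ x_2) ∧ x_2)) ∧ ((x_1 ∧ x_1) ∨ ¬(x_1 ∧ x_1)) = 1/6 ∧ 5/6 = 1/6

1/6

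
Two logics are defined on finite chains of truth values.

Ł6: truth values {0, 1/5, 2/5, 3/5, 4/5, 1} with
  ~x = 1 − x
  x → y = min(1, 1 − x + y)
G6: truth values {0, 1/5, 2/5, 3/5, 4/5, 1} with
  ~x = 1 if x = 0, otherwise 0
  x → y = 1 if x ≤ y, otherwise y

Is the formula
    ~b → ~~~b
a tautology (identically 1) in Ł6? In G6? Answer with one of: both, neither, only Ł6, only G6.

both

In Ł6: every assignment gives 1 — tautology.
In G6: every assignment gives 1 — tautology.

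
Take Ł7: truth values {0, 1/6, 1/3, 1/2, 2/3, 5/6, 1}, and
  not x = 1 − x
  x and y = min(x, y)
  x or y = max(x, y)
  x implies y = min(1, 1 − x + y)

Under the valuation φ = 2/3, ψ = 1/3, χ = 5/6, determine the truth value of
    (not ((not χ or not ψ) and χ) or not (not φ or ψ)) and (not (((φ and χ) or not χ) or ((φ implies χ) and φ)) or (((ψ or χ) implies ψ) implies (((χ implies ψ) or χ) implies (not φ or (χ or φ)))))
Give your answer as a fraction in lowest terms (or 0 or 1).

2/3

not χ = not 5/6 = 1/6
not ψ = not 1/3 = 2/3
not χ or not ψ = 1/6 or 2/3 = 2/3
(not χ or not ψ) and χ = 2/3 and 5/6 = 2/3
not ((not χ or not ψ) and χ) = not 2/3 = 1/3
not φ = not 2/3 = 1/3
not φ or ψ = 1/3 or 1/3 = 1/3
not (not φ or ψ) = not 1/3 = 2/3
not ((not χ or not ψ) and χ) or not (not φ or ψ) = 1/3 or 2/3 = 2/3
φ and χ = 2/3 and 5/6 = 2/3
not χ = not 5/6 = 1/6
(φ and χ) or not χ = 2/3 or 1/6 = 2/3
φ implies χ = 2/3 implies 5/6 = 1
(φ implies χ) and φ = 1 and 2/3 = 2/3
((φ and χ) or not χ) or ((φ implies χ) and φ) = 2/3 or 2/3 = 2/3
not (((φ and χ) or not χ) or ((φ implies χ) and φ)) = not 2/3 = 1/3
ψ or χ = 1/3 or 5/6 = 5/6
(ψ or χ) implies ψ = 5/6 implies 1/3 = 1/2
χ implies ψ = 5/6 implies 1/3 = 1/2
(χ implies ψ) or χ = 1/2 or 5/6 = 5/6
not φ = not 2/3 = 1/3
χ or φ = 5/6 or 2/3 = 5/6
not φ or (χ or φ) = 1/3 or 5/6 = 5/6
((χ implies ψ) or χ) implies (not φ or (χ or φ)) = 5/6 implies 5/6 = 1
((ψ or χ) implies ψ) implies (((χ implies ψ) or χ) implies (not φ or (χ or φ))) = 1/2 implies 1 = 1
not (((φ and χ) or not χ) or ((φ implies χ) and φ)) or (((ψ or χ) implies ψ) implies (((χ implies ψ) or χ) implies (not φ or (χ or φ)))) = 1/3 or 1 = 1
(not ((not χ or not ψ) and χ) or not (not φ or ψ)) and (not (((φ and χ) or not χ) or ((φ implies χ) and φ)) or (((ψ or χ) implies ψ) implies (((χ implies ψ) or χ) implies (not φ or (χ or φ))))) = 2/3 and 1 = 2/3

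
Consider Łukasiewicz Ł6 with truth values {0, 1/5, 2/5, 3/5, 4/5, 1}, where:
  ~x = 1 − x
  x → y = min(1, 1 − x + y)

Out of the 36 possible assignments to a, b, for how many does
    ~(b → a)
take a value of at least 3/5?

6

value 1: 1 assignment (counts)
value 4/5: 2 assignments (counts)
value 3/5: 3 assignments (counts)
value 2/5: 4 assignments
value 1/5: 5 assignments
value 0: 21 assignments
So 6 of the 36 assignments meet the threshold.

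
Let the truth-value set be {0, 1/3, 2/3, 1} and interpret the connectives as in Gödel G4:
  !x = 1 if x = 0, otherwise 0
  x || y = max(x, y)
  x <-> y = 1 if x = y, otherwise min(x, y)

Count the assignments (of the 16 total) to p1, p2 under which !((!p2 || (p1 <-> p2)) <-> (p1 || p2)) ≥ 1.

p1 = 0, p2 = 0 ↦ 1  ≥
p1 = 0, p2 = 1/3 ↦ 1  ≥
p1 = 0, p2 = 2/3 ↦ 1  ≥
p1 = 0, p2 = 1 ↦ 1  ≥
p1 = 1/3, p2 = 0 ↦ 0  <
p1 = 1/3, p2 = 1/3 ↦ 0  <
p1 = 1/3, p2 = 2/3 ↦ 0  <
p1 = 1/3, p2 = 1 ↦ 0  <
p1 = 2/3, p2 = 0 ↦ 0  <
p1 = 2/3, p2 = 1/3 ↦ 0  <
p1 = 2/3, p2 = 2/3 ↦ 0  <
p1 = 2/3, p2 = 1 ↦ 0  <
p1 = 1, p2 = 0 ↦ 0  <
p1 = 1, p2 = 1/3 ↦ 0  <
p1 = 1, p2 = 2/3 ↦ 0  <
p1 = 1, p2 = 1 ↦ 0  <
So 4 of the 16 assignments meet the threshold.

4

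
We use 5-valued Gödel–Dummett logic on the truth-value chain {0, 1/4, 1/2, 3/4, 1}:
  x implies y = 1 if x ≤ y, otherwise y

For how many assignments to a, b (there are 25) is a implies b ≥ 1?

15

value 1: 15 assignments (counts)
value 3/4: 1 assignment
value 1/2: 2 assignments
value 1/4: 3 assignments
value 0: 4 assignments
So 15 of the 25 assignments meet the threshold.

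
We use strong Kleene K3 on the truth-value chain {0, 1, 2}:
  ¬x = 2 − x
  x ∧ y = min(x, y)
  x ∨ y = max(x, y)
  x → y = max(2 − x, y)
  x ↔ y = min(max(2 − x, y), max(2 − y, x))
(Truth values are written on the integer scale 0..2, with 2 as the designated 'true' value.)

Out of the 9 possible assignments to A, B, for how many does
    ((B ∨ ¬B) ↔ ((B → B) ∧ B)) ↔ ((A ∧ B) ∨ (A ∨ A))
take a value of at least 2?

2

A = 0, B = 0 ↦ 2  ≥
A = 0, B = 1 ↦ 1  <
A = 0, B = 2 ↦ 0  <
A = 1, B = 0 ↦ 1  <
A = 1, B = 1 ↦ 1  <
A = 1, B = 2 ↦ 1  <
A = 2, B = 0 ↦ 0  <
A = 2, B = 1 ↦ 1  <
A = 2, B = 2 ↦ 2  ≥
So 2 of the 9 assignments meet the threshold.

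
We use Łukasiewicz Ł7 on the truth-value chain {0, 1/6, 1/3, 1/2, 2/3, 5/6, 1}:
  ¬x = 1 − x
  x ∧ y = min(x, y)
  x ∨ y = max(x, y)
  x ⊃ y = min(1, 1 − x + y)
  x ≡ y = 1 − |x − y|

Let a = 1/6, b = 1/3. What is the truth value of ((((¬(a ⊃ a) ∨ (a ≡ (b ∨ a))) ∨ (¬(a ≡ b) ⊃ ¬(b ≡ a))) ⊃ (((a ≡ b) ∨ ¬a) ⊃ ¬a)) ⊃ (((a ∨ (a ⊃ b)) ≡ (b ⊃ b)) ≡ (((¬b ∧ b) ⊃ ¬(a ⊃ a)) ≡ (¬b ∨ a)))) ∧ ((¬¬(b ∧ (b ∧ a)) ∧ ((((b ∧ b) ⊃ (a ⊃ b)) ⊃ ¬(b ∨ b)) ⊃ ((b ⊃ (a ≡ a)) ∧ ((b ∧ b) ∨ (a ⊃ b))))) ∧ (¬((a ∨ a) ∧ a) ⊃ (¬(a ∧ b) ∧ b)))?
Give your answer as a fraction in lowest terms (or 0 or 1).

1/6

a ⊃ a = 1/6 ⊃ 1/6 = 1
¬(a ⊃ a) = ¬1 = 0
b ∨ a = 1/3 ∨ 1/6 = 1/3
a ≡ (b ∨ a) = 1/6 ≡ 1/3 = 5/6
¬(a ⊃ a) ∨ (a ≡ (b ∨ a)) = 0 ∨ 5/6 = 5/6
a ≡ b = 1/6 ≡ 1/3 = 5/6
¬(a ≡ b) = ¬5/6 = 1/6
b ≡ a = 1/3 ≡ 1/6 = 5/6
¬(b ≡ a) = ¬5/6 = 1/6
¬(a ≡ b) ⊃ ¬(b ≡ a) = 1/6 ⊃ 1/6 = 1
(¬(a ⊃ a) ∨ (a ≡ (b ∨ a))) ∨ (¬(a ≡ b) ⊃ ¬(b ≡ a)) = 5/6 ∨ 1 = 1
a ≡ b = 1/6 ≡ 1/3 = 5/6
¬a = ¬1/6 = 5/6
(a ≡ b) ∨ ¬a = 5/6 ∨ 5/6 = 5/6
¬a = ¬1/6 = 5/6
((a ≡ b) ∨ ¬a) ⊃ ¬a = 5/6 ⊃ 5/6 = 1
((¬(a ⊃ a) ∨ (a ≡ (b ∨ a))) ∨ (¬(a ≡ b) ⊃ ¬(b ≡ a))) ⊃ (((a ≡ b) ∨ ¬a) ⊃ ¬a) = 1 ⊃ 1 = 1
a ⊃ b = 1/6 ⊃ 1/3 = 1
a ∨ (a ⊃ b) = 1/6 ∨ 1 = 1
b ⊃ b = 1/3 ⊃ 1/3 = 1
(a ∨ (a ⊃ b)) ≡ (b ⊃ b) = 1 ≡ 1 = 1
¬b = ¬1/3 = 2/3
¬b ∧ b = 2/3 ∧ 1/3 = 1/3
a ⊃ a = 1/6 ⊃ 1/6 = 1
¬(a ⊃ a) = ¬1 = 0
(¬b ∧ b) ⊃ ¬(a ⊃ a) = 1/3 ⊃ 0 = 2/3
¬b = ¬1/3 = 2/3
¬b ∨ a = 2/3 ∨ 1/6 = 2/3
((¬b ∧ b) ⊃ ¬(a ⊃ a)) ≡ (¬b ∨ a) = 2/3 ≡ 2/3 = 1
((a ∨ (a ⊃ b)) ≡ (b ⊃ b)) ≡ (((¬b ∧ b) ⊃ ¬(a ⊃ a)) ≡ (¬b ∨ a)) = 1 ≡ 1 = 1
(((¬(a ⊃ a) ∨ (a ≡ (b ∨ a))) ∨ (¬(a ≡ b) ⊃ ¬(b ≡ a))) ⊃ (((a ≡ b) ∨ ¬a) ⊃ ¬a)) ⊃ (((a ∨ (a ⊃ b)) ≡ (b ⊃ b)) ≡ (((¬b ∧ b) ⊃ ¬(a ⊃ a)) ≡ (¬b ∨ a))) = 1 ⊃ 1 = 1
b ∧ a = 1/3 ∧ 1/6 = 1/6
b ∧ (b ∧ a) = 1/3 ∧ 1/6 = 1/6
¬(b ∧ (b ∧ a)) = ¬1/6 = 5/6
¬¬(b ∧ (b ∧ a)) = ¬5/6 = 1/6
b ∧ b = 1/3 ∧ 1/3 = 1/3
a ⊃ b = 1/6 ⊃ 1/3 = 1
(b ∧ b) ⊃ (a ⊃ b) = 1/3 ⊃ 1 = 1
b ∨ b = 1/3 ∨ 1/3 = 1/3
¬(b ∨ b) = ¬1/3 = 2/3
((b ∧ b) ⊃ (a ⊃ b)) ⊃ ¬(b ∨ b) = 1 ⊃ 2/3 = 2/3
a ≡ a = 1/6 ≡ 1/6 = 1
b ⊃ (a ≡ a) = 1/3 ⊃ 1 = 1
b ∧ b = 1/3 ∧ 1/3 = 1/3
a ⊃ b = 1/6 ⊃ 1/3 = 1
(b ∧ b) ∨ (a ⊃ b) = 1/3 ∨ 1 = 1
(b ⊃ (a ≡ a)) ∧ ((b ∧ b) ∨ (a ⊃ b)) = 1 ∧ 1 = 1
(((b ∧ b) ⊃ (a ⊃ b)) ⊃ ¬(b ∨ b)) ⊃ ((b ⊃ (a ≡ a)) ∧ ((b ∧ b) ∨ (a ⊃ b))) = 2/3 ⊃ 1 = 1
¬¬(b ∧ (b ∧ a)) ∧ ((((b ∧ b) ⊃ (a ⊃ b)) ⊃ ¬(b ∨ b)) ⊃ ((b ⊃ (a ≡ a)) ∧ ((b ∧ b) ∨ (a ⊃ b)))) = 1/6 ∧ 1 = 1/6
a ∨ a = 1/6 ∨ 1/6 = 1/6
(a ∨ a) ∧ a = 1/6 ∧ 1/6 = 1/6
¬((a ∨ a) ∧ a) = ¬1/6 = 5/6
a ∧ b = 1/6 ∧ 1/3 = 1/6
¬(a ∧ b) = ¬1/6 = 5/6
¬(a ∧ b) ∧ b = 5/6 ∧ 1/3 = 1/3
¬((a ∨ a) ∧ a) ⊃ (¬(a ∧ b) ∧ b) = 5/6 ⊃ 1/3 = 1/2
(¬¬(b ∧ (b ∧ a)) ∧ ((((b ∧ b) ⊃ (a ⊃ b)) ⊃ ¬(b ∨ b)) ⊃ ((b ⊃ (a ≡ a)) ∧ ((b ∧ b) ∨ (a ⊃ b))))) ∧ (¬((a ∨ a) ∧ a) ⊃ (¬(a ∧ b) ∧ b)) = 1/6 ∧ 1/2 = 1/6
((((¬(a ⊃ a) ∨ (a ≡ (b ∨ a))) ∨ (¬(a ≡ b) ⊃ ¬(b ≡ a))) ⊃ (((a ≡ b) ∨ ¬a) ⊃ ¬a)) ⊃ (((a ∨ (a ⊃ b)) ≡ (b ⊃ b)) ≡ (((¬b ∧ b) ⊃ ¬(a ⊃ a)) ≡ (¬b ∨ a)))) ∧ ((¬¬(b ∧ (b ∧ a)) ∧ ((((b ∧ b) ⊃ (a ⊃ b)) ⊃ ¬(b ∨ b)) ⊃ ((b ⊃ (a ≡ a)) ∧ ((b ∧ b) ∨ (a ⊃ b))))) ∧ (¬((a ∨ a) ∧ a) ⊃ (¬(a ∧ b) ∧ b))) = 1 ∧ 1/6 = 1/6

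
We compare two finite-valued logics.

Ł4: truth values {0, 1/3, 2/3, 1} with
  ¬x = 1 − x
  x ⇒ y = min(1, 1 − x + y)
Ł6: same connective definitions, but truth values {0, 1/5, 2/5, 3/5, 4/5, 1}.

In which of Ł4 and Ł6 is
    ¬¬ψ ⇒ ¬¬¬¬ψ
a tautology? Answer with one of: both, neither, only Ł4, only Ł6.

both

In Ł4: every assignment gives 1 — tautology.
In Ł6: every assignment gives 1 — tautology.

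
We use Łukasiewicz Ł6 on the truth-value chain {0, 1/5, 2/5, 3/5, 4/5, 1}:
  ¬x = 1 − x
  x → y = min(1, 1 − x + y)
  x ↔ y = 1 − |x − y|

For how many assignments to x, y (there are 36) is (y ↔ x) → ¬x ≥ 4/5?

value 1: 17 assignments (counts)
value 4/5: 7 assignments (counts)
value 3/5: 5 assignments
value 2/5: 4 assignments
value 1/5: 2 assignments
value 0: 1 assignment
So 24 of the 36 assignments meet the threshold.

24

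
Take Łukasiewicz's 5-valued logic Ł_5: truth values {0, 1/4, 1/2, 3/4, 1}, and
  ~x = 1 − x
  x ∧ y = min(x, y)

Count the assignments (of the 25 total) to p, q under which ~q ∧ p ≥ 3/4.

value 1: 1 assignment (counts)
value 3/4: 3 assignments (counts)
value 1/2: 5 assignments
value 1/4: 7 assignments
value 0: 9 assignments
So 4 of the 25 assignments meet the threshold.

4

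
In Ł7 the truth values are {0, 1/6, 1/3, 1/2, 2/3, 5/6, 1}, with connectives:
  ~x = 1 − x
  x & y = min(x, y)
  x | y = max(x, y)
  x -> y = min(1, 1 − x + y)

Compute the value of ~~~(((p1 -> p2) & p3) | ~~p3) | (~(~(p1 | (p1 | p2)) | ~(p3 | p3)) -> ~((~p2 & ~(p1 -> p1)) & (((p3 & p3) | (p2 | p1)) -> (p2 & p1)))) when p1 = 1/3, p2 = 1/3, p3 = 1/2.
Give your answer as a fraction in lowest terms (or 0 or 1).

p1 -> p2 = 1/3 -> 1/3 = 1
(p1 -> p2) & p3 = 1 & 1/2 = 1/2
~p3 = ~1/2 = 1/2
~~p3 = ~1/2 = 1/2
((p1 -> p2) & p3) | ~~p3 = 1/2 | 1/2 = 1/2
~(((p1 -> p2) & p3) | ~~p3) = ~1/2 = 1/2
~~(((p1 -> p2) & p3) | ~~p3) = ~1/2 = 1/2
~~~(((p1 -> p2) & p3) | ~~p3) = ~1/2 = 1/2
p1 | p2 = 1/3 | 1/3 = 1/3
p1 | (p1 | p2) = 1/3 | 1/3 = 1/3
~(p1 | (p1 | p2)) = ~1/3 = 2/3
p3 | p3 = 1/2 | 1/2 = 1/2
~(p3 | p3) = ~1/2 = 1/2
~(p1 | (p1 | p2)) | ~(p3 | p3) = 2/3 | 1/2 = 2/3
~(~(p1 | (p1 | p2)) | ~(p3 | p3)) = ~2/3 = 1/3
~p2 = ~1/3 = 2/3
p1 -> p1 = 1/3 -> 1/3 = 1
~(p1 -> p1) = ~1 = 0
~p2 & ~(p1 -> p1) = 2/3 & 0 = 0
p3 & p3 = 1/2 & 1/2 = 1/2
p2 | p1 = 1/3 | 1/3 = 1/3
(p3 & p3) | (p2 | p1) = 1/2 | 1/3 = 1/2
p2 & p1 = 1/3 & 1/3 = 1/3
((p3 & p3) | (p2 | p1)) -> (p2 & p1) = 1/2 -> 1/3 = 5/6
(~p2 & ~(p1 -> p1)) & (((p3 & p3) | (p2 | p1)) -> (p2 & p1)) = 0 & 5/6 = 0
~((~p2 & ~(p1 -> p1)) & (((p3 & p3) | (p2 | p1)) -> (p2 & p1))) = ~0 = 1
~(~(p1 | (p1 | p2)) | ~(p3 | p3)) -> ~((~p2 & ~(p1 -> p1)) & (((p3 & p3) | (p2 | p1)) -> (p2 & p1))) = 1/3 -> 1 = 1
~~~(((p1 -> p2) & p3) | ~~p3) | (~(~(p1 | (p1 | p2)) | ~(p3 | p3)) -> ~((~p2 & ~(p1 -> p1)) & (((p3 & p3) | (p2 | p1)) -> (p2 & p1)))) = 1/2 | 1 = 1

1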